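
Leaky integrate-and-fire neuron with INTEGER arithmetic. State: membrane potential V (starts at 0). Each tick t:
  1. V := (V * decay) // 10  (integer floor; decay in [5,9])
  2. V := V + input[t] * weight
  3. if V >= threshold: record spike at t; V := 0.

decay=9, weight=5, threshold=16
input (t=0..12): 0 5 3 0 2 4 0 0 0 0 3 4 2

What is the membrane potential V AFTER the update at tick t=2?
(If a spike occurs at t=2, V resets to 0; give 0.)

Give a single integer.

Answer: 15

Derivation:
t=0: input=0 -> V=0
t=1: input=5 -> V=0 FIRE
t=2: input=3 -> V=15
t=3: input=0 -> V=13
t=4: input=2 -> V=0 FIRE
t=5: input=4 -> V=0 FIRE
t=6: input=0 -> V=0
t=7: input=0 -> V=0
t=8: input=0 -> V=0
t=9: input=0 -> V=0
t=10: input=3 -> V=15
t=11: input=4 -> V=0 FIRE
t=12: input=2 -> V=10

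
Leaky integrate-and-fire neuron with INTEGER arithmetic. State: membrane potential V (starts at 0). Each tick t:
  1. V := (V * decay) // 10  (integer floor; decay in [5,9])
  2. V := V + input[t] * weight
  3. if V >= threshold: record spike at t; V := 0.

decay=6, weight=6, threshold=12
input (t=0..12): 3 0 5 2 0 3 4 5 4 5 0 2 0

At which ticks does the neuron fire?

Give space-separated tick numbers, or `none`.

Answer: 0 2 3 5 6 7 8 9 11

Derivation:
t=0: input=3 -> V=0 FIRE
t=1: input=0 -> V=0
t=2: input=5 -> V=0 FIRE
t=3: input=2 -> V=0 FIRE
t=4: input=0 -> V=0
t=5: input=3 -> V=0 FIRE
t=6: input=4 -> V=0 FIRE
t=7: input=5 -> V=0 FIRE
t=8: input=4 -> V=0 FIRE
t=9: input=5 -> V=0 FIRE
t=10: input=0 -> V=0
t=11: input=2 -> V=0 FIRE
t=12: input=0 -> V=0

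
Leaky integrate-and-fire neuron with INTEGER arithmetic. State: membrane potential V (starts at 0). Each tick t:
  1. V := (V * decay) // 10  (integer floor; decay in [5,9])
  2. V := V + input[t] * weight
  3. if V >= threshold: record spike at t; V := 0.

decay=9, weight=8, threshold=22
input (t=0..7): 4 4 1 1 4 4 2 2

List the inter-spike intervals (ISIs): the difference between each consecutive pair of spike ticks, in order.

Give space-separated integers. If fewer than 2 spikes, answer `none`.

t=0: input=4 -> V=0 FIRE
t=1: input=4 -> V=0 FIRE
t=2: input=1 -> V=8
t=3: input=1 -> V=15
t=4: input=4 -> V=0 FIRE
t=5: input=4 -> V=0 FIRE
t=6: input=2 -> V=16
t=7: input=2 -> V=0 FIRE

Answer: 1 3 1 2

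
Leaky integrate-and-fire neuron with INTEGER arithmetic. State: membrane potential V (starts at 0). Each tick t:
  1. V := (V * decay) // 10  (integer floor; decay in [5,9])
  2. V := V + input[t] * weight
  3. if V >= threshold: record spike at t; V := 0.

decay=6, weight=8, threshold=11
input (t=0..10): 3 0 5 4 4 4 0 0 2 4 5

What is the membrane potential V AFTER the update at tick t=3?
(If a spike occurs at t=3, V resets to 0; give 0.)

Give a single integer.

t=0: input=3 -> V=0 FIRE
t=1: input=0 -> V=0
t=2: input=5 -> V=0 FIRE
t=3: input=4 -> V=0 FIRE
t=4: input=4 -> V=0 FIRE
t=5: input=4 -> V=0 FIRE
t=6: input=0 -> V=0
t=7: input=0 -> V=0
t=8: input=2 -> V=0 FIRE
t=9: input=4 -> V=0 FIRE
t=10: input=5 -> V=0 FIRE

Answer: 0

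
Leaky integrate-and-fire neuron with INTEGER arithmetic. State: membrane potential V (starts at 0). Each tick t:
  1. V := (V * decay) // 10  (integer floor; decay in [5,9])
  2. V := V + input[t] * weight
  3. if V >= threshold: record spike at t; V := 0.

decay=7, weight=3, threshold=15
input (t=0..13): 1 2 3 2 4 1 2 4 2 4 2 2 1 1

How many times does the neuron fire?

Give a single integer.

Answer: 3

Derivation:
t=0: input=1 -> V=3
t=1: input=2 -> V=8
t=2: input=3 -> V=14
t=3: input=2 -> V=0 FIRE
t=4: input=4 -> V=12
t=5: input=1 -> V=11
t=6: input=2 -> V=13
t=7: input=4 -> V=0 FIRE
t=8: input=2 -> V=6
t=9: input=4 -> V=0 FIRE
t=10: input=2 -> V=6
t=11: input=2 -> V=10
t=12: input=1 -> V=10
t=13: input=1 -> V=10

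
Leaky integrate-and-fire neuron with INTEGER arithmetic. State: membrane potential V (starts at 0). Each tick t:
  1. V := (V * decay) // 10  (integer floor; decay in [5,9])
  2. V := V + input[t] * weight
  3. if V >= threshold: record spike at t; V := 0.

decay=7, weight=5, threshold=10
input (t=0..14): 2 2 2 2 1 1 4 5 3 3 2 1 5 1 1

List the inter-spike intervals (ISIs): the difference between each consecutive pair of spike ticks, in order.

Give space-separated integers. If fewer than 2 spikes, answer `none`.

Answer: 1 1 1 3 1 1 1 1 2

Derivation:
t=0: input=2 -> V=0 FIRE
t=1: input=2 -> V=0 FIRE
t=2: input=2 -> V=0 FIRE
t=3: input=2 -> V=0 FIRE
t=4: input=1 -> V=5
t=5: input=1 -> V=8
t=6: input=4 -> V=0 FIRE
t=7: input=5 -> V=0 FIRE
t=8: input=3 -> V=0 FIRE
t=9: input=3 -> V=0 FIRE
t=10: input=2 -> V=0 FIRE
t=11: input=1 -> V=5
t=12: input=5 -> V=0 FIRE
t=13: input=1 -> V=5
t=14: input=1 -> V=8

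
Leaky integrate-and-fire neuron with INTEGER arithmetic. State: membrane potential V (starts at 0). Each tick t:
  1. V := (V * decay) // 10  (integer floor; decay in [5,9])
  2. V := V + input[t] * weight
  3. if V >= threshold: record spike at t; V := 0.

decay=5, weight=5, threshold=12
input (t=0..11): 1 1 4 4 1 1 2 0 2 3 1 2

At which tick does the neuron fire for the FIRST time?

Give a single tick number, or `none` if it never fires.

Answer: 2

Derivation:
t=0: input=1 -> V=5
t=1: input=1 -> V=7
t=2: input=4 -> V=0 FIRE
t=3: input=4 -> V=0 FIRE
t=4: input=1 -> V=5
t=5: input=1 -> V=7
t=6: input=2 -> V=0 FIRE
t=7: input=0 -> V=0
t=8: input=2 -> V=10
t=9: input=3 -> V=0 FIRE
t=10: input=1 -> V=5
t=11: input=2 -> V=0 FIRE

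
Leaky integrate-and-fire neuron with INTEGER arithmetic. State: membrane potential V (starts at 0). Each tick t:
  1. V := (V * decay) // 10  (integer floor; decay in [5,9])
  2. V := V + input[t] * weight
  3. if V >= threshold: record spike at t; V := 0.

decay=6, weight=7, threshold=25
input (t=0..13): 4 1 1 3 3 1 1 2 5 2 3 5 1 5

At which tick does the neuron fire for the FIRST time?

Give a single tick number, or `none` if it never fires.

t=0: input=4 -> V=0 FIRE
t=1: input=1 -> V=7
t=2: input=1 -> V=11
t=3: input=3 -> V=0 FIRE
t=4: input=3 -> V=21
t=5: input=1 -> V=19
t=6: input=1 -> V=18
t=7: input=2 -> V=24
t=8: input=5 -> V=0 FIRE
t=9: input=2 -> V=14
t=10: input=3 -> V=0 FIRE
t=11: input=5 -> V=0 FIRE
t=12: input=1 -> V=7
t=13: input=5 -> V=0 FIRE

Answer: 0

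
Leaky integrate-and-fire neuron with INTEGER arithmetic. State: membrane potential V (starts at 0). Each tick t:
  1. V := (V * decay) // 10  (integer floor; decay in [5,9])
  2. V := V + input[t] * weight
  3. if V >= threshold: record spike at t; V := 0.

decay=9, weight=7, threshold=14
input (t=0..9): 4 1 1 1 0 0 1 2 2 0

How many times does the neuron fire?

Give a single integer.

Answer: 4

Derivation:
t=0: input=4 -> V=0 FIRE
t=1: input=1 -> V=7
t=2: input=1 -> V=13
t=3: input=1 -> V=0 FIRE
t=4: input=0 -> V=0
t=5: input=0 -> V=0
t=6: input=1 -> V=7
t=7: input=2 -> V=0 FIRE
t=8: input=2 -> V=0 FIRE
t=9: input=0 -> V=0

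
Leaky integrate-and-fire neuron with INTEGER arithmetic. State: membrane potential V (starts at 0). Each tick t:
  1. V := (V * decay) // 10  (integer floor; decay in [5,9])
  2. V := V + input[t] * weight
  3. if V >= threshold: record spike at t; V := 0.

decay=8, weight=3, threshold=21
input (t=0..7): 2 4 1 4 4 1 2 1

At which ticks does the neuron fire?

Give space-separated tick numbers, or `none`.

t=0: input=2 -> V=6
t=1: input=4 -> V=16
t=2: input=1 -> V=15
t=3: input=4 -> V=0 FIRE
t=4: input=4 -> V=12
t=5: input=1 -> V=12
t=6: input=2 -> V=15
t=7: input=1 -> V=15

Answer: 3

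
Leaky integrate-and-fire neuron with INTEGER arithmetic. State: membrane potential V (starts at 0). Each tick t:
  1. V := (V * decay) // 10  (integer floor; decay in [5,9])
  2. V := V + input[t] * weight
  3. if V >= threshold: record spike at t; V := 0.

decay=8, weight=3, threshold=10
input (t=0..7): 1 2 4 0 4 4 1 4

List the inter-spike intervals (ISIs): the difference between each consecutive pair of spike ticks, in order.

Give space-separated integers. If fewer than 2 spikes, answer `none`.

t=0: input=1 -> V=3
t=1: input=2 -> V=8
t=2: input=4 -> V=0 FIRE
t=3: input=0 -> V=0
t=4: input=4 -> V=0 FIRE
t=5: input=4 -> V=0 FIRE
t=6: input=1 -> V=3
t=7: input=4 -> V=0 FIRE

Answer: 2 1 2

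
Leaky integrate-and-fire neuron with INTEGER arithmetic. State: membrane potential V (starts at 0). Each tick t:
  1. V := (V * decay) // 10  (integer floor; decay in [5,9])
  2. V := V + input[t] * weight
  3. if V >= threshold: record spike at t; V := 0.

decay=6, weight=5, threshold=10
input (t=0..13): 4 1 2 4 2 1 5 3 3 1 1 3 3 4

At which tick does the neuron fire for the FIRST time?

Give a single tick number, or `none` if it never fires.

Answer: 0

Derivation:
t=0: input=4 -> V=0 FIRE
t=1: input=1 -> V=5
t=2: input=2 -> V=0 FIRE
t=3: input=4 -> V=0 FIRE
t=4: input=2 -> V=0 FIRE
t=5: input=1 -> V=5
t=6: input=5 -> V=0 FIRE
t=7: input=3 -> V=0 FIRE
t=8: input=3 -> V=0 FIRE
t=9: input=1 -> V=5
t=10: input=1 -> V=8
t=11: input=3 -> V=0 FIRE
t=12: input=3 -> V=0 FIRE
t=13: input=4 -> V=0 FIRE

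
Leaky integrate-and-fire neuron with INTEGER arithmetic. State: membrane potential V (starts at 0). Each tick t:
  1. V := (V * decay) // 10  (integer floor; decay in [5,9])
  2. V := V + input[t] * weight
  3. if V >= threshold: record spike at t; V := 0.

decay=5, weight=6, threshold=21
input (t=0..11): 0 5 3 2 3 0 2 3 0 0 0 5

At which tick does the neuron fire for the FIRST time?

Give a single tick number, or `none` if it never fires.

t=0: input=0 -> V=0
t=1: input=5 -> V=0 FIRE
t=2: input=3 -> V=18
t=3: input=2 -> V=0 FIRE
t=4: input=3 -> V=18
t=5: input=0 -> V=9
t=6: input=2 -> V=16
t=7: input=3 -> V=0 FIRE
t=8: input=0 -> V=0
t=9: input=0 -> V=0
t=10: input=0 -> V=0
t=11: input=5 -> V=0 FIRE

Answer: 1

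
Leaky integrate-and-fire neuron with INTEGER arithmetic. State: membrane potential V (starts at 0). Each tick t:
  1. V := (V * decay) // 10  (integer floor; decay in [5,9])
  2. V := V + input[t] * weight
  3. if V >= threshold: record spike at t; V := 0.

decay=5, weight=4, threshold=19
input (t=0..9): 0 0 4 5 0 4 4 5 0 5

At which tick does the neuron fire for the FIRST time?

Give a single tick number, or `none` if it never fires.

t=0: input=0 -> V=0
t=1: input=0 -> V=0
t=2: input=4 -> V=16
t=3: input=5 -> V=0 FIRE
t=4: input=0 -> V=0
t=5: input=4 -> V=16
t=6: input=4 -> V=0 FIRE
t=7: input=5 -> V=0 FIRE
t=8: input=0 -> V=0
t=9: input=5 -> V=0 FIRE

Answer: 3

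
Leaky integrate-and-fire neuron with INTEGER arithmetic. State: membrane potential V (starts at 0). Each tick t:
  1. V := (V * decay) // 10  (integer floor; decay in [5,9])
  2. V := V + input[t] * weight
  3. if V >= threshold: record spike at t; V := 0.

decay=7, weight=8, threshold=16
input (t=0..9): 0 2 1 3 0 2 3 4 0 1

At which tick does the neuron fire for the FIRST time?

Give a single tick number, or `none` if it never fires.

Answer: 1

Derivation:
t=0: input=0 -> V=0
t=1: input=2 -> V=0 FIRE
t=2: input=1 -> V=8
t=3: input=3 -> V=0 FIRE
t=4: input=0 -> V=0
t=5: input=2 -> V=0 FIRE
t=6: input=3 -> V=0 FIRE
t=7: input=4 -> V=0 FIRE
t=8: input=0 -> V=0
t=9: input=1 -> V=8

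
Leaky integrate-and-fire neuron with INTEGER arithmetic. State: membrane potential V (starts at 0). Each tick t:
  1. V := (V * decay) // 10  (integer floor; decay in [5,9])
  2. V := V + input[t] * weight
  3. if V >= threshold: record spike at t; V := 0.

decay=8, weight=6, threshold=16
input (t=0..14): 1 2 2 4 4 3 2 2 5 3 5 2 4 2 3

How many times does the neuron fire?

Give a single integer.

t=0: input=1 -> V=6
t=1: input=2 -> V=0 FIRE
t=2: input=2 -> V=12
t=3: input=4 -> V=0 FIRE
t=4: input=4 -> V=0 FIRE
t=5: input=3 -> V=0 FIRE
t=6: input=2 -> V=12
t=7: input=2 -> V=0 FIRE
t=8: input=5 -> V=0 FIRE
t=9: input=3 -> V=0 FIRE
t=10: input=5 -> V=0 FIRE
t=11: input=2 -> V=12
t=12: input=4 -> V=0 FIRE
t=13: input=2 -> V=12
t=14: input=3 -> V=0 FIRE

Answer: 10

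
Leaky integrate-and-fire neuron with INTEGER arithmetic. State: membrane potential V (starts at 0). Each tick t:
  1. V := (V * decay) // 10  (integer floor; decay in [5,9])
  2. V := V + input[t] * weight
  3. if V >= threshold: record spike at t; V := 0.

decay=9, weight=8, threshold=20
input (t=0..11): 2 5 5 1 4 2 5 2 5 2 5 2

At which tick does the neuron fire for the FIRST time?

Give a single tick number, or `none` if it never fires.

t=0: input=2 -> V=16
t=1: input=5 -> V=0 FIRE
t=2: input=5 -> V=0 FIRE
t=3: input=1 -> V=8
t=4: input=4 -> V=0 FIRE
t=5: input=2 -> V=16
t=6: input=5 -> V=0 FIRE
t=7: input=2 -> V=16
t=8: input=5 -> V=0 FIRE
t=9: input=2 -> V=16
t=10: input=5 -> V=0 FIRE
t=11: input=2 -> V=16

Answer: 1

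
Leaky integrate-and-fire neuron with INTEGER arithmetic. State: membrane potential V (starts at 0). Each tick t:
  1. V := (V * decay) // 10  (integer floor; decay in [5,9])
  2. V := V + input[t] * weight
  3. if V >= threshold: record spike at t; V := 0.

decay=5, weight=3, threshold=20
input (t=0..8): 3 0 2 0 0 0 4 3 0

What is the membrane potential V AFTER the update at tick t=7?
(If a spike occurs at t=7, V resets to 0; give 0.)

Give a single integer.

Answer: 15

Derivation:
t=0: input=3 -> V=9
t=1: input=0 -> V=4
t=2: input=2 -> V=8
t=3: input=0 -> V=4
t=4: input=0 -> V=2
t=5: input=0 -> V=1
t=6: input=4 -> V=12
t=7: input=3 -> V=15
t=8: input=0 -> V=7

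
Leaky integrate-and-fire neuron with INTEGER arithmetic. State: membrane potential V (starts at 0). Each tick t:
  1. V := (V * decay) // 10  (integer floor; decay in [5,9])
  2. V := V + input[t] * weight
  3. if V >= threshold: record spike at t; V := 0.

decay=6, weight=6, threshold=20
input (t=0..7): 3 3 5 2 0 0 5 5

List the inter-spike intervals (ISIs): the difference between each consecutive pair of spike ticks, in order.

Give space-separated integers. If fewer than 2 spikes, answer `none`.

Answer: 1 4 1

Derivation:
t=0: input=3 -> V=18
t=1: input=3 -> V=0 FIRE
t=2: input=5 -> V=0 FIRE
t=3: input=2 -> V=12
t=4: input=0 -> V=7
t=5: input=0 -> V=4
t=6: input=5 -> V=0 FIRE
t=7: input=5 -> V=0 FIRE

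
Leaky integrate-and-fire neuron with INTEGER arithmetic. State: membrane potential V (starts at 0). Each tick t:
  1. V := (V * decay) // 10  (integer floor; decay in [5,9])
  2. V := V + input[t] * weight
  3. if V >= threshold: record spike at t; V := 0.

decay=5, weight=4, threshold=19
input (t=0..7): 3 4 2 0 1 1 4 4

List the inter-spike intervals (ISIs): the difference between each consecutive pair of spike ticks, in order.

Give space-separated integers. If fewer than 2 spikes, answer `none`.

t=0: input=3 -> V=12
t=1: input=4 -> V=0 FIRE
t=2: input=2 -> V=8
t=3: input=0 -> V=4
t=4: input=1 -> V=6
t=5: input=1 -> V=7
t=6: input=4 -> V=0 FIRE
t=7: input=4 -> V=16

Answer: 5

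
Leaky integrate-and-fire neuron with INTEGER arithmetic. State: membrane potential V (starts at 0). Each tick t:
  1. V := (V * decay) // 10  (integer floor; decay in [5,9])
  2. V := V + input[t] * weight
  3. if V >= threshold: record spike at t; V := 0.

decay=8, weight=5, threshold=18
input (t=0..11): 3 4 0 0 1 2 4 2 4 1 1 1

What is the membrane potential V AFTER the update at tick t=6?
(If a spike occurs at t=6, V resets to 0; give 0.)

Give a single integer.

Answer: 0

Derivation:
t=0: input=3 -> V=15
t=1: input=4 -> V=0 FIRE
t=2: input=0 -> V=0
t=3: input=0 -> V=0
t=4: input=1 -> V=5
t=5: input=2 -> V=14
t=6: input=4 -> V=0 FIRE
t=7: input=2 -> V=10
t=8: input=4 -> V=0 FIRE
t=9: input=1 -> V=5
t=10: input=1 -> V=9
t=11: input=1 -> V=12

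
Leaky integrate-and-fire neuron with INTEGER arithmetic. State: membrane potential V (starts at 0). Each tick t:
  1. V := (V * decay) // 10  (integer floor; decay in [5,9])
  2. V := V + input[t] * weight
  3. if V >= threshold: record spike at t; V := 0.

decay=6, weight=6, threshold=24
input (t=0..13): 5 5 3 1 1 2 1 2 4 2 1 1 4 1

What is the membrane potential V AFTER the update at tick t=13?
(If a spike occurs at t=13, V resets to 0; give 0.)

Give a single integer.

Answer: 6

Derivation:
t=0: input=5 -> V=0 FIRE
t=1: input=5 -> V=0 FIRE
t=2: input=3 -> V=18
t=3: input=1 -> V=16
t=4: input=1 -> V=15
t=5: input=2 -> V=21
t=6: input=1 -> V=18
t=7: input=2 -> V=22
t=8: input=4 -> V=0 FIRE
t=9: input=2 -> V=12
t=10: input=1 -> V=13
t=11: input=1 -> V=13
t=12: input=4 -> V=0 FIRE
t=13: input=1 -> V=6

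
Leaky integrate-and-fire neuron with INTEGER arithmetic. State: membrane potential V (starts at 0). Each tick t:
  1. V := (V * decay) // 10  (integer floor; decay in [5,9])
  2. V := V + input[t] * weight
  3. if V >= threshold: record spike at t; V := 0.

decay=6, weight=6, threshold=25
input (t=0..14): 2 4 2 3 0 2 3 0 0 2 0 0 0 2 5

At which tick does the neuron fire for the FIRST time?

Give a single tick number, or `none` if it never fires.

Answer: 1

Derivation:
t=0: input=2 -> V=12
t=1: input=4 -> V=0 FIRE
t=2: input=2 -> V=12
t=3: input=3 -> V=0 FIRE
t=4: input=0 -> V=0
t=5: input=2 -> V=12
t=6: input=3 -> V=0 FIRE
t=7: input=0 -> V=0
t=8: input=0 -> V=0
t=9: input=2 -> V=12
t=10: input=0 -> V=7
t=11: input=0 -> V=4
t=12: input=0 -> V=2
t=13: input=2 -> V=13
t=14: input=5 -> V=0 FIRE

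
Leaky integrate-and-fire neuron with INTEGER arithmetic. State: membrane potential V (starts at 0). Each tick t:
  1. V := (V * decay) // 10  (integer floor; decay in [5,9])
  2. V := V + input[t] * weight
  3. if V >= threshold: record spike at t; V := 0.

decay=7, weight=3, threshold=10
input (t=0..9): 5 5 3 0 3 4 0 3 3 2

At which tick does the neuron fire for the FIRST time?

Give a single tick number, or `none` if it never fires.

Answer: 0

Derivation:
t=0: input=5 -> V=0 FIRE
t=1: input=5 -> V=0 FIRE
t=2: input=3 -> V=9
t=3: input=0 -> V=6
t=4: input=3 -> V=0 FIRE
t=5: input=4 -> V=0 FIRE
t=6: input=0 -> V=0
t=7: input=3 -> V=9
t=8: input=3 -> V=0 FIRE
t=9: input=2 -> V=6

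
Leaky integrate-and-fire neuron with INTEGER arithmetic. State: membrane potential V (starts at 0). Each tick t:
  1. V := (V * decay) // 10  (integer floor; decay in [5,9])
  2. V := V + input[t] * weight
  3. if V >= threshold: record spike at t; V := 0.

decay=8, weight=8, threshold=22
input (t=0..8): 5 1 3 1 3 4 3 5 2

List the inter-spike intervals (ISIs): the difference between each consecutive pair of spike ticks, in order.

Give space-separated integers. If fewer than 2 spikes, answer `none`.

Answer: 2 2 1 1 1

Derivation:
t=0: input=5 -> V=0 FIRE
t=1: input=1 -> V=8
t=2: input=3 -> V=0 FIRE
t=3: input=1 -> V=8
t=4: input=3 -> V=0 FIRE
t=5: input=4 -> V=0 FIRE
t=6: input=3 -> V=0 FIRE
t=7: input=5 -> V=0 FIRE
t=8: input=2 -> V=16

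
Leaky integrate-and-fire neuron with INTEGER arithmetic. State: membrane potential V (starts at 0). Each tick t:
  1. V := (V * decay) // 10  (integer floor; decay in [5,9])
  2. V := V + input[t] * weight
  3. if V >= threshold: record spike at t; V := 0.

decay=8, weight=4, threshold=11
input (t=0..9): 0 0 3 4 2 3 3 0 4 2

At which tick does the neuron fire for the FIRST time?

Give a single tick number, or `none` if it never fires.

Answer: 2

Derivation:
t=0: input=0 -> V=0
t=1: input=0 -> V=0
t=2: input=3 -> V=0 FIRE
t=3: input=4 -> V=0 FIRE
t=4: input=2 -> V=8
t=5: input=3 -> V=0 FIRE
t=6: input=3 -> V=0 FIRE
t=7: input=0 -> V=0
t=8: input=4 -> V=0 FIRE
t=9: input=2 -> V=8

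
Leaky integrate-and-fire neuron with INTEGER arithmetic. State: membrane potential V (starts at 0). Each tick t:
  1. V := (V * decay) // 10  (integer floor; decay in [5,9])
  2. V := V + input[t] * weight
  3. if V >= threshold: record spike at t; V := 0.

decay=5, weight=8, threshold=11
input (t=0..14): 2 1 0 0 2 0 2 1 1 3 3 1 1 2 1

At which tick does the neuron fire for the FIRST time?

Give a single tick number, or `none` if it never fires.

t=0: input=2 -> V=0 FIRE
t=1: input=1 -> V=8
t=2: input=0 -> V=4
t=3: input=0 -> V=2
t=4: input=2 -> V=0 FIRE
t=5: input=0 -> V=0
t=6: input=2 -> V=0 FIRE
t=7: input=1 -> V=8
t=8: input=1 -> V=0 FIRE
t=9: input=3 -> V=0 FIRE
t=10: input=3 -> V=0 FIRE
t=11: input=1 -> V=8
t=12: input=1 -> V=0 FIRE
t=13: input=2 -> V=0 FIRE
t=14: input=1 -> V=8

Answer: 0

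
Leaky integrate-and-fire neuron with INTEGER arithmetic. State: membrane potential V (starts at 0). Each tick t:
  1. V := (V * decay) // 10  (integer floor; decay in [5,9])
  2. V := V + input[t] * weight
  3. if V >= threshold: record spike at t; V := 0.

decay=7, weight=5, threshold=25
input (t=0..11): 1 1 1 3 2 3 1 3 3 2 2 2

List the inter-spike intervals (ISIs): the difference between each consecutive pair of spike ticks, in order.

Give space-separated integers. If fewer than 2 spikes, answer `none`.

Answer: 3 4

Derivation:
t=0: input=1 -> V=5
t=1: input=1 -> V=8
t=2: input=1 -> V=10
t=3: input=3 -> V=22
t=4: input=2 -> V=0 FIRE
t=5: input=3 -> V=15
t=6: input=1 -> V=15
t=7: input=3 -> V=0 FIRE
t=8: input=3 -> V=15
t=9: input=2 -> V=20
t=10: input=2 -> V=24
t=11: input=2 -> V=0 FIRE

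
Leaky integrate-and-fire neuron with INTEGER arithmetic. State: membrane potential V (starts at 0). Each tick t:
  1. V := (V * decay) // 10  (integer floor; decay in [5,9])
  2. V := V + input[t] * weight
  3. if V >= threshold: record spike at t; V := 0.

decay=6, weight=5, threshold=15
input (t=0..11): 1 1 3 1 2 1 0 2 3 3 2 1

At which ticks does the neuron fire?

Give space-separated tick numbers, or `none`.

t=0: input=1 -> V=5
t=1: input=1 -> V=8
t=2: input=3 -> V=0 FIRE
t=3: input=1 -> V=5
t=4: input=2 -> V=13
t=5: input=1 -> V=12
t=6: input=0 -> V=7
t=7: input=2 -> V=14
t=8: input=3 -> V=0 FIRE
t=9: input=3 -> V=0 FIRE
t=10: input=2 -> V=10
t=11: input=1 -> V=11

Answer: 2 8 9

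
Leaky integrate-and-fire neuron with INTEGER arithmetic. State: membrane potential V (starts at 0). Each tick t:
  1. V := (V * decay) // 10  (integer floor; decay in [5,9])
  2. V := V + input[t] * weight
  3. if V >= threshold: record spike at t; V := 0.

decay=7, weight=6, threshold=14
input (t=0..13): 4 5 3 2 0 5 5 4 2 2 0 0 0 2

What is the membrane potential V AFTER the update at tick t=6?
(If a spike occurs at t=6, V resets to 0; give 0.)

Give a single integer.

Answer: 0

Derivation:
t=0: input=4 -> V=0 FIRE
t=1: input=5 -> V=0 FIRE
t=2: input=3 -> V=0 FIRE
t=3: input=2 -> V=12
t=4: input=0 -> V=8
t=5: input=5 -> V=0 FIRE
t=6: input=5 -> V=0 FIRE
t=7: input=4 -> V=0 FIRE
t=8: input=2 -> V=12
t=9: input=2 -> V=0 FIRE
t=10: input=0 -> V=0
t=11: input=0 -> V=0
t=12: input=0 -> V=0
t=13: input=2 -> V=12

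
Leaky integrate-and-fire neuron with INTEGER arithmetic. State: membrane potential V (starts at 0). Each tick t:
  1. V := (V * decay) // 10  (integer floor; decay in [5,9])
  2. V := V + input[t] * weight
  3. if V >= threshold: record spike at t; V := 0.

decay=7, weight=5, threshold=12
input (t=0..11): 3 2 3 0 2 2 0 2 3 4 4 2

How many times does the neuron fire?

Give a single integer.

Answer: 6

Derivation:
t=0: input=3 -> V=0 FIRE
t=1: input=2 -> V=10
t=2: input=3 -> V=0 FIRE
t=3: input=0 -> V=0
t=4: input=2 -> V=10
t=5: input=2 -> V=0 FIRE
t=6: input=0 -> V=0
t=7: input=2 -> V=10
t=8: input=3 -> V=0 FIRE
t=9: input=4 -> V=0 FIRE
t=10: input=4 -> V=0 FIRE
t=11: input=2 -> V=10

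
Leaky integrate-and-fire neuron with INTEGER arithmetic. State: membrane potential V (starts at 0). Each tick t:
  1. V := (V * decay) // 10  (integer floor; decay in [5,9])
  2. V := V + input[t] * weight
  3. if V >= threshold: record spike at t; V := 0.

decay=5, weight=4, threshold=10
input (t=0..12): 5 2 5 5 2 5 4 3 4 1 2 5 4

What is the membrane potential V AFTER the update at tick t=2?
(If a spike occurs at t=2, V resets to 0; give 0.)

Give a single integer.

t=0: input=5 -> V=0 FIRE
t=1: input=2 -> V=8
t=2: input=5 -> V=0 FIRE
t=3: input=5 -> V=0 FIRE
t=4: input=2 -> V=8
t=5: input=5 -> V=0 FIRE
t=6: input=4 -> V=0 FIRE
t=7: input=3 -> V=0 FIRE
t=8: input=4 -> V=0 FIRE
t=9: input=1 -> V=4
t=10: input=2 -> V=0 FIRE
t=11: input=5 -> V=0 FIRE
t=12: input=4 -> V=0 FIRE

Answer: 0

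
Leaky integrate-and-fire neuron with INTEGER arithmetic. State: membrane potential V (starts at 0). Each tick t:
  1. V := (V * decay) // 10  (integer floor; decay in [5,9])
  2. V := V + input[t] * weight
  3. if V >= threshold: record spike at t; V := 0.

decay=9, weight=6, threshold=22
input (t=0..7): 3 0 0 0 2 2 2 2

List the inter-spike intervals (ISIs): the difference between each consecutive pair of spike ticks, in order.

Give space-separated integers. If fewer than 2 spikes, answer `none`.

Answer: 2

Derivation:
t=0: input=3 -> V=18
t=1: input=0 -> V=16
t=2: input=0 -> V=14
t=3: input=0 -> V=12
t=4: input=2 -> V=0 FIRE
t=5: input=2 -> V=12
t=6: input=2 -> V=0 FIRE
t=7: input=2 -> V=12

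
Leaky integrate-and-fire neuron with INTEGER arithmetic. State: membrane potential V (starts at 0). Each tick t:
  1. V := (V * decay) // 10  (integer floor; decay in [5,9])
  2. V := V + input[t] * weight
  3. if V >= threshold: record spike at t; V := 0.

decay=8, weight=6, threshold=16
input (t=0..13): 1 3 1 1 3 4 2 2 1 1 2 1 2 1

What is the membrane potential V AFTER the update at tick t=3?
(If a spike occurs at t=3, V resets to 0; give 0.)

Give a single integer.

Answer: 10

Derivation:
t=0: input=1 -> V=6
t=1: input=3 -> V=0 FIRE
t=2: input=1 -> V=6
t=3: input=1 -> V=10
t=4: input=3 -> V=0 FIRE
t=5: input=4 -> V=0 FIRE
t=6: input=2 -> V=12
t=7: input=2 -> V=0 FIRE
t=8: input=1 -> V=6
t=9: input=1 -> V=10
t=10: input=2 -> V=0 FIRE
t=11: input=1 -> V=6
t=12: input=2 -> V=0 FIRE
t=13: input=1 -> V=6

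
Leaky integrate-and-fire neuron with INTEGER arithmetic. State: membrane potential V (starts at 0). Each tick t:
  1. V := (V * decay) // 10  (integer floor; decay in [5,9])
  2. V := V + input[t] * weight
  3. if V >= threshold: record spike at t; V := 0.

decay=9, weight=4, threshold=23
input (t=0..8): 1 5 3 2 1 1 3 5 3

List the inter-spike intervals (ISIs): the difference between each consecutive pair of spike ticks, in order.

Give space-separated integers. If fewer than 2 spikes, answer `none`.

t=0: input=1 -> V=4
t=1: input=5 -> V=0 FIRE
t=2: input=3 -> V=12
t=3: input=2 -> V=18
t=4: input=1 -> V=20
t=5: input=1 -> V=22
t=6: input=3 -> V=0 FIRE
t=7: input=5 -> V=20
t=8: input=3 -> V=0 FIRE

Answer: 5 2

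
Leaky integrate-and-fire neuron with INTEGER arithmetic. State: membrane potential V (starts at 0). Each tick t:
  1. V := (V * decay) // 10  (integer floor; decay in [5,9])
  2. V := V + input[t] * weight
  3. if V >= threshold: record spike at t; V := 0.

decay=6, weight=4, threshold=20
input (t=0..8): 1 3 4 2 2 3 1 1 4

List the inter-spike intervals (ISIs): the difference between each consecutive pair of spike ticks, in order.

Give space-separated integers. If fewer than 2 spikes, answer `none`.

Answer: 6

Derivation:
t=0: input=1 -> V=4
t=1: input=3 -> V=14
t=2: input=4 -> V=0 FIRE
t=3: input=2 -> V=8
t=4: input=2 -> V=12
t=5: input=3 -> V=19
t=6: input=1 -> V=15
t=7: input=1 -> V=13
t=8: input=4 -> V=0 FIRE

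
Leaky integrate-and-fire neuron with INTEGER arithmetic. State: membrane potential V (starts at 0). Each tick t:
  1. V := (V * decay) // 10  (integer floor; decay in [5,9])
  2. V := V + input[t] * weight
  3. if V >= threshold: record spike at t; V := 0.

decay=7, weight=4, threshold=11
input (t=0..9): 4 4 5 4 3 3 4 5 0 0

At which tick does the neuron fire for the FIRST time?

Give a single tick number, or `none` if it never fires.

Answer: 0

Derivation:
t=0: input=4 -> V=0 FIRE
t=1: input=4 -> V=0 FIRE
t=2: input=5 -> V=0 FIRE
t=3: input=4 -> V=0 FIRE
t=4: input=3 -> V=0 FIRE
t=5: input=3 -> V=0 FIRE
t=6: input=4 -> V=0 FIRE
t=7: input=5 -> V=0 FIRE
t=8: input=0 -> V=0
t=9: input=0 -> V=0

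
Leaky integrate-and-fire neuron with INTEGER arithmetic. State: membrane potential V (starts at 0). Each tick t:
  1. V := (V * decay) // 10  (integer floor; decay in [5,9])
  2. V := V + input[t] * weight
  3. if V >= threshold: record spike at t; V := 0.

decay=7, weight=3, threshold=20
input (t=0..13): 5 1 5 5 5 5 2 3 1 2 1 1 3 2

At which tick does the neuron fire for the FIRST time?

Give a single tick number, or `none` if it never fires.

t=0: input=5 -> V=15
t=1: input=1 -> V=13
t=2: input=5 -> V=0 FIRE
t=3: input=5 -> V=15
t=4: input=5 -> V=0 FIRE
t=5: input=5 -> V=15
t=6: input=2 -> V=16
t=7: input=3 -> V=0 FIRE
t=8: input=1 -> V=3
t=9: input=2 -> V=8
t=10: input=1 -> V=8
t=11: input=1 -> V=8
t=12: input=3 -> V=14
t=13: input=2 -> V=15

Answer: 2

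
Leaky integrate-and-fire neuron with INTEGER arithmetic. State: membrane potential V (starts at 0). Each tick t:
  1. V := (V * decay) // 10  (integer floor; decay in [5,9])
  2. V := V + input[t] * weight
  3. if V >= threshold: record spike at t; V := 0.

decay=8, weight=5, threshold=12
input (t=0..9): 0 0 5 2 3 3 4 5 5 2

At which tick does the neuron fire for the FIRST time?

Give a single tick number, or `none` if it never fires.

t=0: input=0 -> V=0
t=1: input=0 -> V=0
t=2: input=5 -> V=0 FIRE
t=3: input=2 -> V=10
t=4: input=3 -> V=0 FIRE
t=5: input=3 -> V=0 FIRE
t=6: input=4 -> V=0 FIRE
t=7: input=5 -> V=0 FIRE
t=8: input=5 -> V=0 FIRE
t=9: input=2 -> V=10

Answer: 2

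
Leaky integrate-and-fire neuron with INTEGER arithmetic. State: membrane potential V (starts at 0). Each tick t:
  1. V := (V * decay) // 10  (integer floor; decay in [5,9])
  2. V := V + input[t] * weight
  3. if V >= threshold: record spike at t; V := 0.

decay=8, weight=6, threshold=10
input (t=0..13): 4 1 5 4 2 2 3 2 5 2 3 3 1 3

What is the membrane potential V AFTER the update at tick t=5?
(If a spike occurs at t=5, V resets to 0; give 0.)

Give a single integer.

Answer: 0

Derivation:
t=0: input=4 -> V=0 FIRE
t=1: input=1 -> V=6
t=2: input=5 -> V=0 FIRE
t=3: input=4 -> V=0 FIRE
t=4: input=2 -> V=0 FIRE
t=5: input=2 -> V=0 FIRE
t=6: input=3 -> V=0 FIRE
t=7: input=2 -> V=0 FIRE
t=8: input=5 -> V=0 FIRE
t=9: input=2 -> V=0 FIRE
t=10: input=3 -> V=0 FIRE
t=11: input=3 -> V=0 FIRE
t=12: input=1 -> V=6
t=13: input=3 -> V=0 FIRE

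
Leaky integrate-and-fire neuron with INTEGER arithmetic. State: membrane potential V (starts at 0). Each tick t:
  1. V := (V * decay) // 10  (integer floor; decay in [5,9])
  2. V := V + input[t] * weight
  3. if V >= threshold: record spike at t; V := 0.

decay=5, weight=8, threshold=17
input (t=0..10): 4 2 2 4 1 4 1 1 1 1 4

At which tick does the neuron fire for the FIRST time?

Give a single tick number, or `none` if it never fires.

Answer: 0

Derivation:
t=0: input=4 -> V=0 FIRE
t=1: input=2 -> V=16
t=2: input=2 -> V=0 FIRE
t=3: input=4 -> V=0 FIRE
t=4: input=1 -> V=8
t=5: input=4 -> V=0 FIRE
t=6: input=1 -> V=8
t=7: input=1 -> V=12
t=8: input=1 -> V=14
t=9: input=1 -> V=15
t=10: input=4 -> V=0 FIRE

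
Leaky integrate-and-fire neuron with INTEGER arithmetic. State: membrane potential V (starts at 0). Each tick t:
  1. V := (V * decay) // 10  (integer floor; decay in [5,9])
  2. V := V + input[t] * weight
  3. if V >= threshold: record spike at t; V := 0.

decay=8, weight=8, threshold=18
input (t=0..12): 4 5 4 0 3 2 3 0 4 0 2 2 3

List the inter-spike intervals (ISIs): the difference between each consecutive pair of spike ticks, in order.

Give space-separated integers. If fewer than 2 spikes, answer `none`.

Answer: 1 1 2 2 2 3 1

Derivation:
t=0: input=4 -> V=0 FIRE
t=1: input=5 -> V=0 FIRE
t=2: input=4 -> V=0 FIRE
t=3: input=0 -> V=0
t=4: input=3 -> V=0 FIRE
t=5: input=2 -> V=16
t=6: input=3 -> V=0 FIRE
t=7: input=0 -> V=0
t=8: input=4 -> V=0 FIRE
t=9: input=0 -> V=0
t=10: input=2 -> V=16
t=11: input=2 -> V=0 FIRE
t=12: input=3 -> V=0 FIRE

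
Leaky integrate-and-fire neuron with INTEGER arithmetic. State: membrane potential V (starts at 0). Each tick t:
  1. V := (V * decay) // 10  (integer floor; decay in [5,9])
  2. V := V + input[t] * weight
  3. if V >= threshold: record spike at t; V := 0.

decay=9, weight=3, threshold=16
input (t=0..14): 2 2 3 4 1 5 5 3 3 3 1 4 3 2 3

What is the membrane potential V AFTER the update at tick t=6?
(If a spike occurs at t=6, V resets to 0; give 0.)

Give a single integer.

Answer: 15

Derivation:
t=0: input=2 -> V=6
t=1: input=2 -> V=11
t=2: input=3 -> V=0 FIRE
t=3: input=4 -> V=12
t=4: input=1 -> V=13
t=5: input=5 -> V=0 FIRE
t=6: input=5 -> V=15
t=7: input=3 -> V=0 FIRE
t=8: input=3 -> V=9
t=9: input=3 -> V=0 FIRE
t=10: input=1 -> V=3
t=11: input=4 -> V=14
t=12: input=3 -> V=0 FIRE
t=13: input=2 -> V=6
t=14: input=3 -> V=14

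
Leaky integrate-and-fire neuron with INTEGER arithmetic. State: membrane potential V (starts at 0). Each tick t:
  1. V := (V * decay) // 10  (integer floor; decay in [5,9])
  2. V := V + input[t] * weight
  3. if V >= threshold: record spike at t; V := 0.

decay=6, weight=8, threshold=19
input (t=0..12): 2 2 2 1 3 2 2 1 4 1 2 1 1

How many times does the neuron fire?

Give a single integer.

t=0: input=2 -> V=16
t=1: input=2 -> V=0 FIRE
t=2: input=2 -> V=16
t=3: input=1 -> V=17
t=4: input=3 -> V=0 FIRE
t=5: input=2 -> V=16
t=6: input=2 -> V=0 FIRE
t=7: input=1 -> V=8
t=8: input=4 -> V=0 FIRE
t=9: input=1 -> V=8
t=10: input=2 -> V=0 FIRE
t=11: input=1 -> V=8
t=12: input=1 -> V=12

Answer: 5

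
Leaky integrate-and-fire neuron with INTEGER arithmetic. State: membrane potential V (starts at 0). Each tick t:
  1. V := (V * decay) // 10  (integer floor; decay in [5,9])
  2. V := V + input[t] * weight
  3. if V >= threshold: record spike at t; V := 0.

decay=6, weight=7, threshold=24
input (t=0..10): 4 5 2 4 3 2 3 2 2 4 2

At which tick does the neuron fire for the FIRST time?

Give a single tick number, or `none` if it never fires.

t=0: input=4 -> V=0 FIRE
t=1: input=5 -> V=0 FIRE
t=2: input=2 -> V=14
t=3: input=4 -> V=0 FIRE
t=4: input=3 -> V=21
t=5: input=2 -> V=0 FIRE
t=6: input=3 -> V=21
t=7: input=2 -> V=0 FIRE
t=8: input=2 -> V=14
t=9: input=4 -> V=0 FIRE
t=10: input=2 -> V=14

Answer: 0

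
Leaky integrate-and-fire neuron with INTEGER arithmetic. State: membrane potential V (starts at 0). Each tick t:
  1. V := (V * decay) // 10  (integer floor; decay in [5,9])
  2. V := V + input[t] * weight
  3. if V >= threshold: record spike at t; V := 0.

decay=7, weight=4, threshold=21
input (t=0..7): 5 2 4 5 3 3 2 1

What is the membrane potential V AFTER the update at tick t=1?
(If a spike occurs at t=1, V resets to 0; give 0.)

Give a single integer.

Answer: 0

Derivation:
t=0: input=5 -> V=20
t=1: input=2 -> V=0 FIRE
t=2: input=4 -> V=16
t=3: input=5 -> V=0 FIRE
t=4: input=3 -> V=12
t=5: input=3 -> V=20
t=6: input=2 -> V=0 FIRE
t=7: input=1 -> V=4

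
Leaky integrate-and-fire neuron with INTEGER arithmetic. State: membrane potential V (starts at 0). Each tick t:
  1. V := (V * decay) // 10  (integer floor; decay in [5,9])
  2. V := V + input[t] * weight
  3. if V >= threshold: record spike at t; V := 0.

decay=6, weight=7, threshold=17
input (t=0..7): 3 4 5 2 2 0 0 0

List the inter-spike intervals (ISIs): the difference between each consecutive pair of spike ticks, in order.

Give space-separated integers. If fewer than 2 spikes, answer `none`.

Answer: 1 1 2

Derivation:
t=0: input=3 -> V=0 FIRE
t=1: input=4 -> V=0 FIRE
t=2: input=5 -> V=0 FIRE
t=3: input=2 -> V=14
t=4: input=2 -> V=0 FIRE
t=5: input=0 -> V=0
t=6: input=0 -> V=0
t=7: input=0 -> V=0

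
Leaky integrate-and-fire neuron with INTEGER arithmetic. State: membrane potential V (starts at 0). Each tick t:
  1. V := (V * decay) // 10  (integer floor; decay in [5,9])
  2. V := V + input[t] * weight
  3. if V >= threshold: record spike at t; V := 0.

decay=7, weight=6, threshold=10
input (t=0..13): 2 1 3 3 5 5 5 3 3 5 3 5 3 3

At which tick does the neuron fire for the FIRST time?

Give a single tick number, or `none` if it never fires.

t=0: input=2 -> V=0 FIRE
t=1: input=1 -> V=6
t=2: input=3 -> V=0 FIRE
t=3: input=3 -> V=0 FIRE
t=4: input=5 -> V=0 FIRE
t=5: input=5 -> V=0 FIRE
t=6: input=5 -> V=0 FIRE
t=7: input=3 -> V=0 FIRE
t=8: input=3 -> V=0 FIRE
t=9: input=5 -> V=0 FIRE
t=10: input=3 -> V=0 FIRE
t=11: input=5 -> V=0 FIRE
t=12: input=3 -> V=0 FIRE
t=13: input=3 -> V=0 FIRE

Answer: 0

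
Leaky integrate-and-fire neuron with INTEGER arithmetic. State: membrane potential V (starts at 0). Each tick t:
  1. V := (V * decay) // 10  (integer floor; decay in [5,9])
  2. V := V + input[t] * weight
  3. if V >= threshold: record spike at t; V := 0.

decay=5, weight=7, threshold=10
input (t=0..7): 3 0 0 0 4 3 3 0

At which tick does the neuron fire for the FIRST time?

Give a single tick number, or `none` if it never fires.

Answer: 0

Derivation:
t=0: input=3 -> V=0 FIRE
t=1: input=0 -> V=0
t=2: input=0 -> V=0
t=3: input=0 -> V=0
t=4: input=4 -> V=0 FIRE
t=5: input=3 -> V=0 FIRE
t=6: input=3 -> V=0 FIRE
t=7: input=0 -> V=0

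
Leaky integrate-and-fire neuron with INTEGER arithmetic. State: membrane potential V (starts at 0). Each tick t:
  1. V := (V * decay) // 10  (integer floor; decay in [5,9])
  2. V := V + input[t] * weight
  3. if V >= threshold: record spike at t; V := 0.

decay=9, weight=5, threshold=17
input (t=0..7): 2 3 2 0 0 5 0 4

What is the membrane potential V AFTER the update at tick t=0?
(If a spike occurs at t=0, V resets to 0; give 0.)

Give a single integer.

t=0: input=2 -> V=10
t=1: input=3 -> V=0 FIRE
t=2: input=2 -> V=10
t=3: input=0 -> V=9
t=4: input=0 -> V=8
t=5: input=5 -> V=0 FIRE
t=6: input=0 -> V=0
t=7: input=4 -> V=0 FIRE

Answer: 10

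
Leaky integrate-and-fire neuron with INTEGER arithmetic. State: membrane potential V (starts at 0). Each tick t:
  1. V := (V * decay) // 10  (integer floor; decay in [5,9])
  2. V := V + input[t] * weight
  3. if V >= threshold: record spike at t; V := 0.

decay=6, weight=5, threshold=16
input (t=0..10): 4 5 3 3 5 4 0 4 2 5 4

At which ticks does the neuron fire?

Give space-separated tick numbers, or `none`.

t=0: input=4 -> V=0 FIRE
t=1: input=5 -> V=0 FIRE
t=2: input=3 -> V=15
t=3: input=3 -> V=0 FIRE
t=4: input=5 -> V=0 FIRE
t=5: input=4 -> V=0 FIRE
t=6: input=0 -> V=0
t=7: input=4 -> V=0 FIRE
t=8: input=2 -> V=10
t=9: input=5 -> V=0 FIRE
t=10: input=4 -> V=0 FIRE

Answer: 0 1 3 4 5 7 9 10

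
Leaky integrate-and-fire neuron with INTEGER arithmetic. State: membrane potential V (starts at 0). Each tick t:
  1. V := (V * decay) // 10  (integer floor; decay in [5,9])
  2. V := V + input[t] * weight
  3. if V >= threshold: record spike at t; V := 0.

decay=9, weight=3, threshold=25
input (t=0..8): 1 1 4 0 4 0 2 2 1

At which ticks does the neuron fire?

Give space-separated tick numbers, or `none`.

t=0: input=1 -> V=3
t=1: input=1 -> V=5
t=2: input=4 -> V=16
t=3: input=0 -> V=14
t=4: input=4 -> V=24
t=5: input=0 -> V=21
t=6: input=2 -> V=24
t=7: input=2 -> V=0 FIRE
t=8: input=1 -> V=3

Answer: 7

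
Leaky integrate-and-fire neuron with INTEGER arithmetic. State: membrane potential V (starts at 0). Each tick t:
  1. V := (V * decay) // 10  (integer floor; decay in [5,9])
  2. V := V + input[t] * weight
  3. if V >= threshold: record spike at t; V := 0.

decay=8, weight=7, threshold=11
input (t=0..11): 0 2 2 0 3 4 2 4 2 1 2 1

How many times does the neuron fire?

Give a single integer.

t=0: input=0 -> V=0
t=1: input=2 -> V=0 FIRE
t=2: input=2 -> V=0 FIRE
t=3: input=0 -> V=0
t=4: input=3 -> V=0 FIRE
t=5: input=4 -> V=0 FIRE
t=6: input=2 -> V=0 FIRE
t=7: input=4 -> V=0 FIRE
t=8: input=2 -> V=0 FIRE
t=9: input=1 -> V=7
t=10: input=2 -> V=0 FIRE
t=11: input=1 -> V=7

Answer: 8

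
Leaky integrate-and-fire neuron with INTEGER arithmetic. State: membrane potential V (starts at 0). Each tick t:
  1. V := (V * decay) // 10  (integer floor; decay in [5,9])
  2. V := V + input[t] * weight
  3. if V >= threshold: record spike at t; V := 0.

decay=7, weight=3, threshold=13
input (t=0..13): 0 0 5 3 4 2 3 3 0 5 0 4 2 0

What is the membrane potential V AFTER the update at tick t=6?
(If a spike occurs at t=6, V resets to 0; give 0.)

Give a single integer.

t=0: input=0 -> V=0
t=1: input=0 -> V=0
t=2: input=5 -> V=0 FIRE
t=3: input=3 -> V=9
t=4: input=4 -> V=0 FIRE
t=5: input=2 -> V=6
t=6: input=3 -> V=0 FIRE
t=7: input=3 -> V=9
t=8: input=0 -> V=6
t=9: input=5 -> V=0 FIRE
t=10: input=0 -> V=0
t=11: input=4 -> V=12
t=12: input=2 -> V=0 FIRE
t=13: input=0 -> V=0

Answer: 0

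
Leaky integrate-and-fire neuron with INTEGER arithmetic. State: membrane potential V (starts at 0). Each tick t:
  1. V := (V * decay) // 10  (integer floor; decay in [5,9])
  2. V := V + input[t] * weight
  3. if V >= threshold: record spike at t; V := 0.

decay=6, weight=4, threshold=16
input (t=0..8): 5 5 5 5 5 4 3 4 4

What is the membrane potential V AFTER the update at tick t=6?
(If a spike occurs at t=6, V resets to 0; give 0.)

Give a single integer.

Answer: 12

Derivation:
t=0: input=5 -> V=0 FIRE
t=1: input=5 -> V=0 FIRE
t=2: input=5 -> V=0 FIRE
t=3: input=5 -> V=0 FIRE
t=4: input=5 -> V=0 FIRE
t=5: input=4 -> V=0 FIRE
t=6: input=3 -> V=12
t=7: input=4 -> V=0 FIRE
t=8: input=4 -> V=0 FIRE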